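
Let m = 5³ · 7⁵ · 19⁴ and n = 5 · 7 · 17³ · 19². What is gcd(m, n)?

12635

min exponent per shared prime: 5 · 7 · 19² = 12635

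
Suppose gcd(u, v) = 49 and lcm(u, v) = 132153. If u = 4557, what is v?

Using uv = gcd(u,v)·lcm(u,v) = 49·132153 = 6475497, we get v = 6475497/4557 = 1421.

1421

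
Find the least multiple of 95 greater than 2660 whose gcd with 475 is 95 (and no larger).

Multiples of 95 above 2660: 95·29, 95·30, … . Need the cofactor coprime to 475/95 = 5.
Checking s = 29, 30, … the first with gcd(s, 5) = 1 is s = 29, giving 2755.

2755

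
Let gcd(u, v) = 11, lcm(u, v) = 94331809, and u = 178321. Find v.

Using uv = gcd(u,v)·lcm(u,v) = 11·94331809 = 1037649899, we get v = 1037649899/178321 = 5819.

5819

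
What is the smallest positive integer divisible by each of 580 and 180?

5220

gcd first: 580 = 3·180 + 40; 180 = 4·40 + 20; 40 = 2·20 + 0 → gcd = 20
lcm = 580·180/gcd = 104400/20 = 5220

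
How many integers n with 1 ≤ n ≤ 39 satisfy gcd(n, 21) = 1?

22

21 = 3·7. Inclusion–exclusion on these primes:
39 − ⌊39/3⌋ − ⌊39/7⌋ + ⌊39/21⌋ = 22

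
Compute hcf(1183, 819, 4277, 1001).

91

1183 = 7 · 13²; 819 = 3² · 7 · 13; 4277 = 7 · 13 · 47; 1001 = 7 · 11 · 13
gcd takes min exponent of each prime: 7 · 13 = 91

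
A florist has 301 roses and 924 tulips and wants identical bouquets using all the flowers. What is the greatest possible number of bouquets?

7

Euclid: 924 = 3·301 + 21; 301 = 14·21 + 7; 21 = 3·7 + 0. Last nonzero remainder: 7.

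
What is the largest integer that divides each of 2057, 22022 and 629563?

gcd(2057, 22022): 22022 = 10·2057 + 1452; 2057 = 1·1452 + 605; 1452 = 2·605 + 242; 605 = 2·242 + 121; 242 = 2·121 + 0 → 121
gcd(121, 629563): 629563 = 5203·121 + 0 → 121

121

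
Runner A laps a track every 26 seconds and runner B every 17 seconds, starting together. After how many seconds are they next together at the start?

26 = 2 · 13; 17 = 17
max exponents: 2 · 13 · 17 = 442

442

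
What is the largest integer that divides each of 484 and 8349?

Euclid: 8349 = 17·484 + 121; 484 = 4·121 + 0. Last nonzero remainder: 121.

121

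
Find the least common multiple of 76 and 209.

836

gcd first: 209 = 2·76 + 57; 76 = 1·57 + 19; 57 = 3·19 + 0 → gcd = 19
lcm = 76·209/gcd = 15884/19 = 836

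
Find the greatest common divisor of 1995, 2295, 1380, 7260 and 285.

gcd(1995, 2295): 2295 = 1·1995 + 300; 1995 = 6·300 + 195; 300 = 1·195 + 105; 195 = 1·105 + 90; 105 = 1·90 + 15; 90 = 6·15 + 0 → 15
gcd(15, 1380): 1380 = 92·15 + 0 → 15
gcd(15, 7260): 7260 = 484·15 + 0 → 15
gcd(15, 285): 285 = 19·15 + 0 → 15

15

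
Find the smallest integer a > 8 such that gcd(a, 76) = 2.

gcd(a, 76) = 2 forces 2 | a; write a = 2s. Then gcd(2s, 2·38) = 2·gcd(s, 38), so need gcd(s, 38) = 1.
2s > 8 gives s ≥ 5. The least s ≥ 5 coprime to 38 is 5, so a = 2·5 = 10.

10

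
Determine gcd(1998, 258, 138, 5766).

6

gcd(1998, 258): 1998 = 7·258 + 192; 258 = 1·192 + 66; 192 = 2·66 + 60; 66 = 1·60 + 6; 60 = 10·6 + 0 → 6
gcd(6, 138): 138 = 23·6 + 0 → 6
gcd(6, 5766): 5766 = 961·6 + 0 → 6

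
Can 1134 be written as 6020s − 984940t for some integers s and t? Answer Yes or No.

By Bézout, 6020s − 984940t = 1134 has integer solutions iff gcd(6020, 984940) | 1134.
Euclid: 984940 = 163·6020 + 3680; 6020 = 1·3680 + 2340; 3680 = 1·2340 + 1340; 2340 = 1·1340 + 1000; 1340 = 1·1000 + 340; 1000 = 2·340 + 320; 340 = 1·320 + 20; 320 = 16·20 + 0. gcd = 20; 1134 mod 20 = 14. No.

No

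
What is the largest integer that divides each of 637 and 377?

13

637 = 7² · 13
377 = 13 · 29
Common: 13 = 13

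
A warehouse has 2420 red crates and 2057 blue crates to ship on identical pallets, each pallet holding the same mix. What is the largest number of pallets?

2420 = 2² · 5 · 11²
2057 = 11² · 17
Common: 11² = 121

121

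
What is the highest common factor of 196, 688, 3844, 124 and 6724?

4

gcd(196, 688): 688 = 3·196 + 100; 196 = 1·100 + 96; 100 = 1·96 + 4; 96 = 24·4 + 0 → 4
gcd(4, 3844): 3844 = 961·4 + 0 → 4
gcd(4, 124): 124 = 31·4 + 0 → 4
gcd(4, 6724): 6724 = 1681·4 + 0 → 4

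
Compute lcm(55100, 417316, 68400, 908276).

lcm(55100, 417316) = 55100·417316/gcd = 22994111600/76 = 302554100
lcm(302554100, 68400) = 302554100·68400/gcd = 20694700440000/1900 = 10891947600
lcm(10891947600, 908276) = 10891947600·908276/gcd = 9892894598337600/24548 = 403002061200

403002061200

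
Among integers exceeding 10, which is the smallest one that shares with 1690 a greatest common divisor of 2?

12

gcd(m, 1690) = 2 forces 2 | m; write m = 2s. Then gcd(2s, 2·845) = 2·gcd(s, 845), so need gcd(s, 845) = 1.
2s > 10 gives s ≥ 6. The least s ≥ 6 coprime to 845 is 6, so m = 2·6 = 12.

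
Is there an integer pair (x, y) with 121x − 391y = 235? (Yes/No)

By Bézout, 121x − 391y = 235 has integer solutions iff gcd(121, 391) | 235.
Euclid: 391 = 3·121 + 28; 121 = 4·28 + 9; 28 = 3·9 + 1; 9 = 9·1 + 0. gcd = 1; 235 mod 1 = 0. Yes.

Yes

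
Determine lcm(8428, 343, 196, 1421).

1710884

8428 = 2² · 7² · 43; 343 = 7³; 196 = 2² · 7²; 1421 = 7² · 29
lcm takes max exponent of each prime: 2² · 7³ · 29 · 43 = 1710884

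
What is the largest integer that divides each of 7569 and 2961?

9

Euclid: 7569 = 2·2961 + 1647; 2961 = 1·1647 + 1314; 1647 = 1·1314 + 333; 1314 = 3·333 + 315; 333 = 1·315 + 18; 315 = 17·18 + 9; 18 = 2·9 + 0. Last nonzero remainder: 9.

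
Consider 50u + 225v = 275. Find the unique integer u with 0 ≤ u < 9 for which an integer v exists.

1

gcd(50, 225) = 25 (Euclid: 225 = 4·50 + 25; 50 = 2·25 + 0), and 25 | 275.
Extended Euclid: 50·(-4) + 225·(1) = 25. Scale by 11: u₀ = -44.
General solution u = u₀ + 9t; reducing mod 9 gives u = 1 (and v = 1).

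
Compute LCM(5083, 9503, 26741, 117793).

5083 = 13 · 17 · 23; 9503 = 13 · 17 · 43; 26741 = 11² · 13 · 17; 117793 = 13² · 17 · 41
lcm takes max exponent of each prime: 11² · 13² · 17 · 23 · 41 · 43 = 14096170517

14096170517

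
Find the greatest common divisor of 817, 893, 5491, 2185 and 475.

gcd(817, 893): 893 = 1·817 + 76; 817 = 10·76 + 57; 76 = 1·57 + 19; 57 = 3·19 + 0 → 19
gcd(19, 5491): 5491 = 289·19 + 0 → 19
gcd(19, 2185): 2185 = 115·19 + 0 → 19
gcd(19, 475): 475 = 25·19 + 0 → 19

19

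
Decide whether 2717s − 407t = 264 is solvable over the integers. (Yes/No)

By Bézout, 2717s − 407t = 264 has integer solutions iff gcd(2717, 407) | 264.
Euclid: 2717 = 6·407 + 275; 407 = 1·275 + 132; 275 = 2·132 + 11; 132 = 12·11 + 0. gcd = 11; 264 mod 11 = 0. Yes.

Yes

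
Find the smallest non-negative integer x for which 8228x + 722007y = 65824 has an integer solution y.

8

Euclid: 722007 = 87·8228 + 6171; 8228 = 1·6171 + 2057; 6171 = 3·2057 + 0 → gcd = 2057; 65824 = 2057·32.
Back-substitution yields 8228·(88) + 722007·(-1) = 2057, so one solution is x = 88·32 = 2816, y = -1·32 = -32.
Solutions in x differ by 722007/2057 = 351; the one in [0, 351) is 2816 mod 351 = 8.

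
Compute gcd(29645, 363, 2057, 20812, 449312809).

29645 = 5 · 7² · 11²; 363 = 3 · 11²; 2057 = 11² · 17; 20812 = 2² · 11² · 43; 449312809 = 11² · 41² · 47²
gcd takes min exponent of each prime: 11² = 121

121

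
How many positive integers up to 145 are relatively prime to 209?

209 = 11·19. Inclusion–exclusion on these primes:
145 − ⌊145/11⌋ − ⌊145/19⌋ + ⌊145/209⌋ = 125

125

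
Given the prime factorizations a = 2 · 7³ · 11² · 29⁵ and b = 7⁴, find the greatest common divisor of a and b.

343

min exponent per shared prime: 7³ = 343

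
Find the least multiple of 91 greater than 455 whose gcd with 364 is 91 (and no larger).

364 = 91·4. Any t with gcd(t, 364) = 91 is a multiple of 91, say 91s, with s coprime to 4.
Need s > 455/91, so s ≥ 6. First s ≥ 6 with gcd(s, 4) = 1 is s = 7. Thus t = 91·7 = 637.

637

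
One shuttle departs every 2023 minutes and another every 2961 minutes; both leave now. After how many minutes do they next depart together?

855729

2023 = 7 · 17²; 2961 = 3² · 7 · 47
max exponents: 3² · 7 · 17² · 47 = 855729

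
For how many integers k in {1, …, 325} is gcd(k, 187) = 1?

Prime factors of 187: 11, 17. Count integers ≤ 325 divisible by none of them.
By inclusion–exclusion: 325 − ⌊325/11⌋ − ⌊325/17⌋ + ⌊325/187⌋ = 278.

278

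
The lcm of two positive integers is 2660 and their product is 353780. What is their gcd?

133

From gcd × lcm = pq: gcd = 353780 / 2660 = 133.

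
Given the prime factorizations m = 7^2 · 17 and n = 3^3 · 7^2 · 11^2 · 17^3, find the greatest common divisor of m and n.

833

min exponent per shared prime: 7^2 · 17 = 833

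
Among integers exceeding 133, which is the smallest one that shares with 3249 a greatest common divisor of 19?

Multiples of 19 above 133: 19·8, 19·9, … . Need the cofactor coprime to 3249/19 = 171.
Checking s = 8, 9, … the first with gcd(s, 171) = 1 is s = 8, giving 152.

152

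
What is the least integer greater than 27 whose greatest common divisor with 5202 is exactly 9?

45

gcd(a, 5202) = 9 forces 9 | a; write a = 9s. Then gcd(9s, 9·578) = 9·gcd(s, 578), so need gcd(s, 578) = 1.
9s > 27 gives s ≥ 4. The least s ≥ 4 coprime to 578 is 5, so a = 9·5 = 45.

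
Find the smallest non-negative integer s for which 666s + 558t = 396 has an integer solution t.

14

Reduce mod 558: 666s ≡ 396 (mod 558). With g = gcd(666, 558) = 18 dividing 396, divide through: 37s ≡ 22 (mod 31).
Since gcd(37, 31) = 1, s ≡ 22·(37)⁻¹ ≡ 14 (mod 31). Smallest non-negative: 14.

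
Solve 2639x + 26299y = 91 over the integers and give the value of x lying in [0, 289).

10

Euclid: 26299 = 9·2639 + 2548; 2639 = 1·2548 + 91; 2548 = 28·91 + 0 → gcd = 91; 91 = 91·1.
Back-substitution yields 2639·(10) + 26299·(-1) = 91, so one solution is x = 10·1 = 10, y = -1·1 = -1.
Solutions in x differ by 26299/91 = 289; the one in [0, 289) is 10 mod 289 = 10.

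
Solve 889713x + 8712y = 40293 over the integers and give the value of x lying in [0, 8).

5

gcd(889713, 8712) = 1089 (Euclid: 889713 = 102·8712 + 1089; 8712 = 8·1089 + 0), and 1089 | 40293.
Extended Euclid: 889713·(1) + 8712·(-102) = 1089. Scale by 37: x₀ = 37.
General solution x = x₀ + 8t; reducing mod 8 gives x = 5 (and y = -506).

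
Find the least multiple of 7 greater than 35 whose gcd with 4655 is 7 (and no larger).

4655 = 7·665. Any m with gcd(m, 4655) = 7 is a multiple of 7, say 7s, with s coprime to 665.
Need s > 35/7, so s ≥ 6. First s ≥ 6 with gcd(s, 665) = 1 is s = 6. Thus m = 7·6 = 42.

42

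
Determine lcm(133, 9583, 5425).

141109675

133 = 7 · 19; 9583 = 7 · 37²; 5425 = 5² · 7 · 31
lcm takes max exponent of each prime: 5² · 7 · 19 · 31 · 37² = 141109675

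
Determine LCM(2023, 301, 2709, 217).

24269931

2023 = 7 · 17²; 301 = 7 · 43; 2709 = 3² · 7 · 43; 217 = 7 · 31
lcm takes max exponent of each prime: 3² · 7 · 17² · 31 · 43 = 24269931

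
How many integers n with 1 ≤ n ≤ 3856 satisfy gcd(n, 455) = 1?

2442

455 = 5·7·13. Inclusion–exclusion on these primes:
3856 − ⌊3856/5⌋ − ⌊3856/7⌋ − ⌊3856/13⌋ + ⌊3856/35⌋ + ⌊3856/65⌋ + ⌊3856/91⌋ − ⌊3856/455⌋ = 2442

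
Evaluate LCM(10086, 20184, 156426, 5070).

lcm(10086, 20184) = 10086·20184/gcd = 203575824/6 = 33929304
lcm(33929304, 156426) = 33929304·156426/gcd = 5307425307504/5046 = 1051808424
lcm(1051808424, 5070) = 1051808424·5070/gcd = 5332668709680/6 = 888778118280

888778118280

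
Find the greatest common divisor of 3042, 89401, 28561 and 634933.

gcd(3042, 89401): 89401 = 29·3042 + 1183; 3042 = 2·1183 + 676; 1183 = 1·676 + 507; 676 = 1·507 + 169; 507 = 3·169 + 0 → 169
gcd(169, 28561): 28561 = 169·169 + 0 → 169
gcd(169, 634933): 634933 = 3757·169 + 0 → 169

169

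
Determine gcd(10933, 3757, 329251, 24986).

gcd(10933, 3757): 10933 = 2·3757 + 3419; 3757 = 1·3419 + 338; 3419 = 10·338 + 39; 338 = 8·39 + 26; 39 = 1·26 + 13; 26 = 2·13 + 0 → 13
gcd(13, 329251): 329251 = 25327·13 + 0 → 13
gcd(13, 24986): 24986 = 1922·13 + 0 → 13

13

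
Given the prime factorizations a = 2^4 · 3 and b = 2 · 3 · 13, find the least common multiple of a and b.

max exponent per prime: 2^4 · 3 · 13 = 624

624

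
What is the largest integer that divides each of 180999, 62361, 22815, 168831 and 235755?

1521

180999 = 3² · 7 · 13² · 17; 62361 = 3² · 13² · 41; 22815 = 3³ · 5 · 13²; 168831 = 3³ · 13² · 37; 235755 = 3² · 5 · 13² · 31
gcd takes min exponent of each prime: 3² · 13² = 1521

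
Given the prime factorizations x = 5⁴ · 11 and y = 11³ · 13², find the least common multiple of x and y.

140586875

max exponent per prime: 5⁴ · 11³ · 13² = 140586875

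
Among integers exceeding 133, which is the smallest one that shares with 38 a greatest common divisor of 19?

171

38 = 19·2. Any k with gcd(k, 38) = 19 is a multiple of 19, say 19s, with s coprime to 2.
Need s > 133/19, so s ≥ 8. First s ≥ 8 with gcd(s, 2) = 1 is s = 9. Thus k = 19·9 = 171.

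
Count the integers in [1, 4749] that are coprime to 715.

Prime factors of 715: 5, 11, 13. Count integers ≤ 4749 divisible by none of them.
By inclusion–exclusion: 4749 − ⌊4749/5⌋ − ⌊4749/11⌋ − ⌊4749/13⌋ + ⌊4749/55⌋ + ⌊4749/65⌋ + ⌊4749/143⌋ − ⌊4749/715⌋ = 3190.

3190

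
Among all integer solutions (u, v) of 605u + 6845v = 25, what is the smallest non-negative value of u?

Reduce mod 6845: 605u ≡ 25 (mod 6845). With g = gcd(605, 6845) = 5 dividing 25, divide through: 121u ≡ 5 (mod 1369).
Since gcd(121, 1369) = 1, u ≡ 5·(121)⁻¹ ≡ 611 (mod 1369). Smallest non-negative: 611.

611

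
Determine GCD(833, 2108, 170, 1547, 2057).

833 = 7² · 17; 2108 = 2² · 17 · 31; 170 = 2 · 5 · 17; 1547 = 7 · 13 · 17; 2057 = 11² · 17
gcd takes min exponent of each prime: 17 = 17

17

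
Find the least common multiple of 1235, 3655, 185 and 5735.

lcm(1235, 3655) = 1235·3655/gcd = 4513925/5 = 902785
lcm(902785, 185) = 902785·185/gcd = 167015225/5 = 33403045
lcm(33403045, 5735) = 33403045·5735/gcd = 191566463075/185 = 1035494395

1035494395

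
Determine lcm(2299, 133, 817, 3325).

2299 = 11² · 19; 133 = 7 · 19; 817 = 19 · 43; 3325 = 5² · 7 · 19
lcm takes max exponent of each prime: 5² · 7 · 11² · 19 · 43 = 17299975

17299975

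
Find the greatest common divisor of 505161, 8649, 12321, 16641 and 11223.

gcd(505161, 8649): 505161 = 58·8649 + 3519; 8649 = 2·3519 + 1611; 3519 = 2·1611 + 297; 1611 = 5·297 + 126; 297 = 2·126 + 45; 126 = 2·45 + 36; 45 = 1·36 + 9; 36 = 4·9 + 0 → 9
gcd(9, 12321): 12321 = 1369·9 + 0 → 9
gcd(9, 16641): 16641 = 1849·9 + 0 → 9
gcd(9, 11223): 11223 = 1247·9 + 0 → 9

9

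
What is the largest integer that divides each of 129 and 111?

3

129 = 3 · 43
111 = 3 · 37
Common: 3 = 3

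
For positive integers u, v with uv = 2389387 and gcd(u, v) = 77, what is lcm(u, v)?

Since gcd(u,v)·lcm(u,v) = uv, lcm = 2389387/77 = 31031.

31031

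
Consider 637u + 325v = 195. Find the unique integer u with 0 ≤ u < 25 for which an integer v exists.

10

Euclid: 637 = 1·325 + 312; 325 = 1·312 + 13; 312 = 24·13 + 0 → gcd = 13; 195 = 13·15.
Back-substitution yields 637·(-1) + 325·(2) = 13, so one solution is u = -1·15 = -15, v = 2·15 = 30.
Solutions in u differ by 325/13 = 25; the one in [0, 25) is -15 mod 25 = 10.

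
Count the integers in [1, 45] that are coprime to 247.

40

247 = 13·19. Inclusion–exclusion on these primes:
45 − ⌊45/13⌋ − ⌊45/19⌋ + ⌊45/247⌋ = 40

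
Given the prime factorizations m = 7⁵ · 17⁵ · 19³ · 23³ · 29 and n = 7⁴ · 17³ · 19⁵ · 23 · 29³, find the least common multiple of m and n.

17533972193083426303890863

max exponent per prime: 7⁵ · 17⁵ · 19⁵ · 23³ · 29³ = 17533972193083426303890863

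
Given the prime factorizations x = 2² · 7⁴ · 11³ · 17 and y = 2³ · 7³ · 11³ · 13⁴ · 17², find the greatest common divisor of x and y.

31044244

min exponent per shared prime: 2² · 7³ · 11³ · 17 = 31044244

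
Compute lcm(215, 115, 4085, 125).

215 = 5 · 43; 115 = 5 · 23; 4085 = 5 · 19 · 43; 125 = 5³
lcm takes max exponent of each prime: 5³ · 19 · 23 · 43 = 2348875

2348875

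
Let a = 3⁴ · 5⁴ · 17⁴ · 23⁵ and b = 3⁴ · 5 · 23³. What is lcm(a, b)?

max exponent per prime: 3⁴ · 5⁴ · 17⁴ · 23⁵ = 27214471312464375

27214471312464375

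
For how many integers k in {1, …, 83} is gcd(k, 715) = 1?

56

Prime factors of 715: 5, 11, 13. Count integers ≤ 83 divisible by none of them.
By inclusion–exclusion: 83 − ⌊83/5⌋ − ⌊83/11⌋ − ⌊83/13⌋ + ⌊83/55⌋ + ⌊83/65⌋ + ⌊83/143⌋ − ⌊83/715⌋ = 56.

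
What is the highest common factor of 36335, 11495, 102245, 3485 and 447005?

5

gcd(36335, 11495): 36335 = 3·11495 + 1850; 11495 = 6·1850 + 395; 1850 = 4·395 + 270; 395 = 1·270 + 125; 270 = 2·125 + 20; 125 = 6·20 + 5; 20 = 4·5 + 0 → 5
gcd(5, 102245): 102245 = 20449·5 + 0 → 5
gcd(5, 3485): 3485 = 697·5 + 0 → 5
gcd(5, 447005): 447005 = 89401·5 + 0 → 5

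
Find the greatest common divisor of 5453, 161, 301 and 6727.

7

gcd(5453, 161): 5453 = 33·161 + 140; 161 = 1·140 + 21; 140 = 6·21 + 14; 21 = 1·14 + 7; 14 = 2·7 + 0 → 7
gcd(7, 301): 301 = 43·7 + 0 → 7
gcd(7, 6727): 6727 = 961·7 + 0 → 7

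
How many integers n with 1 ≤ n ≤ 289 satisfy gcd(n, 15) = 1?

155

15 = 3·5. Inclusion–exclusion on these primes:
289 − ⌊289/3⌋ − ⌊289/5⌋ + ⌊289/15⌋ = 155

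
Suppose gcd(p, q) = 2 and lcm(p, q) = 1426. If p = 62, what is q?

46

p·q = gcd·lcm = 2·1426 = 2852, so q = 2852/62 = 46.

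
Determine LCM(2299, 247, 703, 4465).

259867465

2299 = 11² · 19; 247 = 13 · 19; 703 = 19 · 37; 4465 = 5 · 19 · 47
lcm takes max exponent of each prime: 5 · 11² · 13 · 19 · 37 · 47 = 259867465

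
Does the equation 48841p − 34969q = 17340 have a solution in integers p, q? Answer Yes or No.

Yes

By Bézout, 48841p − 34969q = 17340 has integer solutions iff gcd(48841, 34969) | 17340.
Euclid: 48841 = 1·34969 + 13872; 34969 = 2·13872 + 7225; 13872 = 1·7225 + 6647; 7225 = 1·6647 + 578; 6647 = 11·578 + 289; 578 = 2·289 + 0. gcd = 289; 17340 mod 289 = 0. Yes.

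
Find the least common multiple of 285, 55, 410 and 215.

11054010

285 = 3 · 5 · 19; 55 = 5 · 11; 410 = 2 · 5 · 41; 215 = 5 · 43
lcm takes max exponent of each prime: 2 · 3 · 5 · 11 · 19 · 41 · 43 = 11054010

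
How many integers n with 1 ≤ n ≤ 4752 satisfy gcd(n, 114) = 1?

Prime factors of 114: 2, 3, 19. Count integers ≤ 4752 divisible by none of them.
By inclusion–exclusion: 4752 − ⌊4752/2⌋ − ⌊4752/3⌋ − ⌊4752/19⌋ + ⌊4752/6⌋ + ⌊4752/38⌋ + ⌊4752/57⌋ − ⌊4752/114⌋ = 1501.

1501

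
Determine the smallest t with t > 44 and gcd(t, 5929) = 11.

55

gcd(t, 5929) = 11 forces 11 | t; write t = 11s. Then gcd(11s, 11·539) = 11·gcd(s, 539), so need gcd(s, 539) = 1.
11s > 44 gives s ≥ 5. The least s ≥ 5 coprime to 539 is 5, so t = 11·5 = 55.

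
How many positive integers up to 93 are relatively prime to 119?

75

119 = 7·17. Inclusion–exclusion on these primes:
93 − ⌊93/7⌋ − ⌊93/17⌋ + ⌊93/119⌋ = 75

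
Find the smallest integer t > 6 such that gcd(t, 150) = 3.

9

150 = 3·50. Any t with gcd(t, 150) = 3 is a multiple of 3, say 3s, with s coprime to 50.
Need s > 6/3, so s ≥ 3. First s ≥ 3 with gcd(s, 50) = 1 is s = 3. Thus t = 3·3 = 9.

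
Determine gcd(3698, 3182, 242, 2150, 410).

gcd(3698, 3182): 3698 = 1·3182 + 516; 3182 = 6·516 + 86; 516 = 6·86 + 0 → 86
gcd(86, 242): 242 = 2·86 + 70; 86 = 1·70 + 16; 70 = 4·16 + 6; 16 = 2·6 + 4; 6 = 1·4 + 2; 4 = 2·2 + 0 → 2
gcd(2, 2150): 2150 = 1075·2 + 0 → 2
gcd(2, 410): 410 = 205·2 + 0 → 2

2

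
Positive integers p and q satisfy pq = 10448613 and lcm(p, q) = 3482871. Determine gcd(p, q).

From gcd × lcm = pq: gcd = 10448613 / 3482871 = 3.

3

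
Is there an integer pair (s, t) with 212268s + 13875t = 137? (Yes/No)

By Bézout, 212268s + 13875t = 137 has integer solutions iff gcd(212268, 13875) | 137.
Euclid: 212268 = 15·13875 + 4143; 13875 = 3·4143 + 1446; 4143 = 2·1446 + 1251; 1446 = 1·1251 + 195; 1251 = 6·195 + 81; 195 = 2·81 + 33; 81 = 2·33 + 15; 33 = 2·15 + 3; 15 = 5·3 + 0. gcd = 3; 137 mod 3 = 2. No.

No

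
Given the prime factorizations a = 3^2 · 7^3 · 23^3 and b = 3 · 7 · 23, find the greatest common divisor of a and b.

min exponent per shared prime: 3 · 7 · 23 = 483

483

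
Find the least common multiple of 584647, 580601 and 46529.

584647 = 7 · 17⁴; 580601 = 7² · 17² · 41; 46529 = 7 · 17² · 23
lcm takes max exponent of each prime: 7² · 17⁴ · 23 · 41 = 3859254847

3859254847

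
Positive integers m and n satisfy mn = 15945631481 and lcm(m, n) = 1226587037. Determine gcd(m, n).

13

gcd·lcm = product, so gcd = 15945631481/1226587037 = 13.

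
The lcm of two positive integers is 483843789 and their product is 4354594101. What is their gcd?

From gcd × lcm = uv: gcd = 4354594101 / 483843789 = 9.

9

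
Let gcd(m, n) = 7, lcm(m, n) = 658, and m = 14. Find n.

329

Using mn = gcd(m,n)·lcm(m,n) = 7·658 = 4606, we get n = 4606/14 = 329.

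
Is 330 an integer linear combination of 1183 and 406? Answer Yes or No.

No

By Bézout, 1183s + 406t = 330 has integer solutions iff gcd(1183, 406) | 330.
Euclid: 1183 = 2·406 + 371; 406 = 1·371 + 35; 371 = 10·35 + 21; 35 = 1·21 + 14; 21 = 1·14 + 7; 14 = 2·7 + 0. gcd = 7; 330 mod 7 = 1. No.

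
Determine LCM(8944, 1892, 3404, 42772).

8944 = 2⁴ · 13 · 43; 1892 = 2² · 11 · 43; 3404 = 2² · 23 · 37; 42772 = 2² · 17² · 37
lcm takes max exponent of each prime: 2⁴ · 11 · 13 · 17² · 23 · 37 · 43 = 24196462576

24196462576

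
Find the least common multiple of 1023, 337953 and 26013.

90842104353

lcm(1023, 337953) = 1023·337953/gcd = 345725919/33 = 10476543
lcm(10476543, 26013) = 10476543·26013/gcd = 272526313059/3 = 90842104353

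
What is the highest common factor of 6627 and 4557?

Euclid: 6627 = 1·4557 + 2070; 4557 = 2·2070 + 417; 2070 = 4·417 + 402; 417 = 1·402 + 15; 402 = 26·15 + 12; 15 = 1·12 + 3; 12 = 4·3 + 0. Last nonzero remainder: 3.

3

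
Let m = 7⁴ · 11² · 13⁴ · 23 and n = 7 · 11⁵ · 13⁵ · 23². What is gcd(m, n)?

min exponent per shared prime: 7 · 11² · 13⁴ · 23 = 556396841

556396841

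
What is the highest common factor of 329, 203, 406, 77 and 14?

gcd(329, 203): 329 = 1·203 + 126; 203 = 1·126 + 77; 126 = 1·77 + 49; 77 = 1·49 + 28; 49 = 1·28 + 21; 28 = 1·21 + 7; 21 = 3·7 + 0 → 7
gcd(7, 406): 406 = 58·7 + 0 → 7
gcd(7, 77): 77 = 11·7 + 0 → 7
gcd(7, 14): 14 = 2·7 + 0 → 7

7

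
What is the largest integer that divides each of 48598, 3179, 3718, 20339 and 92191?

48598 = 2 · 11 · 47²; 3179 = 11 · 17²; 3718 = 2 · 11 · 13²; 20339 = 11 · 43²; 92191 = 11 · 17² · 29
gcd takes min exponent of each prime: 11 = 11

11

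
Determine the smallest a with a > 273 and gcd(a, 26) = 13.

Multiples of 13 above 273: 13·22, 13·23, … . Need the cofactor coprime to 26/13 = 2.
Checking s = 22, 23, … the first with gcd(s, 2) = 1 is s = 23, giving 299.

299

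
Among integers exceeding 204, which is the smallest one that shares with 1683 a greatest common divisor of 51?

Multiples of 51 above 204: 51·5, 51·6, … . Need the cofactor coprime to 1683/51 = 33.
Checking s = 5, 6, … the first with gcd(s, 33) = 1 is s = 5, giving 255.

255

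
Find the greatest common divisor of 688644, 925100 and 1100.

688644 = 2² · 3² · 11 · 37 · 47; 925100 = 2² · 5² · 11 · 29²; 1100 = 2² · 5² · 11
gcd takes min exponent of each prime: 2² · 11 = 44

44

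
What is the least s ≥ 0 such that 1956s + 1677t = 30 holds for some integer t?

gcd(1956, 1677) = 3 (Euclid: 1956 = 1·1677 + 279; 1677 = 6·279 + 3; 279 = 93·3 + 0), and 3 | 30.
Extended Euclid: 1956·(-6) + 1677·(7) = 3. Scale by 10: s₀ = -60.
General solution s = s₀ + 559k; reducing mod 559 gives s = 499 (and t = -582).

499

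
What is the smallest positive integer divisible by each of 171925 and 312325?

165219925

171925 = 5² · 13 · 23²; 312325 = 5² · 13 · 31²
max exponents: 5² · 13 · 23² · 31² = 165219925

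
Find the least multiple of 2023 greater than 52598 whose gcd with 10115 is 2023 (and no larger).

gcd(a, 10115) = 2023 forces 2023 | a; write a = 2023s. Then gcd(2023s, 2023·5) = 2023·gcd(s, 5), so need gcd(s, 5) = 1.
2023s > 52598 gives s ≥ 27. The least s ≥ 27 coprime to 5 is 27, so a = 2023·27 = 54621.

54621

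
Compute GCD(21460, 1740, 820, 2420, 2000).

gcd(21460, 1740): 21460 = 12·1740 + 580; 1740 = 3·580 + 0 → 580
gcd(580, 820): 820 = 1·580 + 240; 580 = 2·240 + 100; 240 = 2·100 + 40; 100 = 2·40 + 20; 40 = 2·20 + 0 → 20
gcd(20, 2420): 2420 = 121·20 + 0 → 20
gcd(20, 2000): 2000 = 100·20 + 0 → 20

20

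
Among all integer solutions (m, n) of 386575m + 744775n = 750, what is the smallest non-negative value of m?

3281

Reduce mod 744775: 386575m ≡ 750 (mod 744775). With g = gcd(386575, 744775) = 25 dividing 750, divide through: 15463m ≡ 30 (mod 29791).
Since gcd(15463, 29791) = 1, m ≡ 30·(15463)⁻¹ ≡ 3281 (mod 29791). Smallest non-negative: 3281.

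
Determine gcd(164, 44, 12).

164 = 2² · 41; 44 = 2² · 11; 12 = 2² · 3
gcd takes min exponent of each prime: 2² = 4

4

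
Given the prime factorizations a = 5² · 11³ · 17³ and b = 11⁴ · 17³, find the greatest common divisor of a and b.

min exponent per shared prime: 11³ · 17³ = 6539203

6539203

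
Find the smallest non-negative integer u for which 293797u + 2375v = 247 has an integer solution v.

Reduce mod 2375: 293797u ≡ 247 (mod 2375). With g = gcd(293797, 2375) = 19 dividing 247, divide through: 15463u ≡ 13 (mod 125).
Since gcd(15463, 125) = 1, u ≡ 13·(15463)⁻¹ ≡ 101 (mod 125). Smallest non-negative: 101.

101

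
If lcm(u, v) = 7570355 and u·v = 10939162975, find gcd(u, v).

From gcd × lcm = uv: gcd = 10939162975 / 7570355 = 1445.

1445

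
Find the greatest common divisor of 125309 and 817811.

1

Euclid: 817811 = 6·125309 + 65957; 125309 = 1·65957 + 59352; 65957 = 1·59352 + 6605; 59352 = 8·6605 + 6512; 6605 = 1·6512 + 93; 6512 = 70·93 + 2; 93 = 46·2 + 1; 2 = 2·1 + 0. Last nonzero remainder: 1.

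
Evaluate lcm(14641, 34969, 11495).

401968655

14641 = 11⁴; 34969 = 11² · 17²; 11495 = 5 · 11² · 19
lcm takes max exponent of each prime: 5 · 11⁴ · 17² · 19 = 401968655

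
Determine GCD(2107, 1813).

2107 = 7² · 43
1813 = 7² · 37
Common: 7² = 49

49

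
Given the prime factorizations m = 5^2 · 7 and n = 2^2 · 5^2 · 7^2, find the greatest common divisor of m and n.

175

min exponent per shared prime: 5^2 · 7 = 175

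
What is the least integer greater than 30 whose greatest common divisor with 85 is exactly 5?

Multiples of 5 above 30: 5·7, 5·8, … . Need the cofactor coprime to 85/5 = 17.
Checking s = 7, 8, … the first with gcd(s, 17) = 1 is s = 7, giving 35.

35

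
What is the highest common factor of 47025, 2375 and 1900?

475

gcd(47025, 2375): 47025 = 19·2375 + 1900; 2375 = 1·1900 + 475; 1900 = 4·475 + 0 → 475
gcd(475, 1900): 1900 = 4·475 + 0 → 475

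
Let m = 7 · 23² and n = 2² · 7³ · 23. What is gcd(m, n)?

min exponent per shared prime: 7 · 23 = 161

161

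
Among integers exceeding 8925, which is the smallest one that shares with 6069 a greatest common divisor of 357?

gcd(k, 6069) = 357 forces 357 | k; write k = 357s. Then gcd(357s, 357·17) = 357·gcd(s, 17), so need gcd(s, 17) = 1.
357s > 8925 gives s ≥ 26. The least s ≥ 26 coprime to 17 is 26, so k = 357·26 = 9282.

9282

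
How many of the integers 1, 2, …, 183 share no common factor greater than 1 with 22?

22 = 2·11. Inclusion–exclusion on these primes:
183 − ⌊183/2⌋ − ⌊183/11⌋ + ⌊183/22⌋ = 84

84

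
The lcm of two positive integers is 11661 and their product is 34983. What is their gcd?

From gcd × lcm = uv: gcd = 34983 / 11661 = 3.

3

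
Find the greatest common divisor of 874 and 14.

Euclid: 874 = 62·14 + 6; 14 = 2·6 + 2; 6 = 3·2 + 0. Last nonzero remainder: 2.

2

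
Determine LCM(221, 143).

2431

gcd first: 221 = 1·143 + 78; 143 = 1·78 + 65; 78 = 1·65 + 13; 65 = 5·13 + 0 → gcd = 13
lcm = 221·143/gcd = 31603/13 = 2431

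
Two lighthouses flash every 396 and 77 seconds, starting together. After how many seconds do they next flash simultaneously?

gcd first: 396 = 5·77 + 11; 77 = 7·11 + 0 → gcd = 11
lcm = 396·77/gcd = 30492/11 = 2772

2772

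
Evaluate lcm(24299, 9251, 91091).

lcm(24299, 9251) = 24299·9251/gcd = 224790049/11 = 20435459
lcm(20435459, 91091) = 20435459·91091/gcd = 1861486395769/11 = 169226035979

169226035979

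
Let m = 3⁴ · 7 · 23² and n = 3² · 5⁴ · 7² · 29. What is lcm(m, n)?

max exponent per prime: 3⁴ · 5⁴ · 7² · 23² · 29 = 38055268125

38055268125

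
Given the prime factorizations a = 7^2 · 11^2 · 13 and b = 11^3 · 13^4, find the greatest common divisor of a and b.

1573

min exponent per shared prime: 11^2 · 13 = 1573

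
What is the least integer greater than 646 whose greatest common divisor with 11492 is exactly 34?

714

11492 = 34·338. Any a with gcd(a, 11492) = 34 is a multiple of 34, say 34s, with s coprime to 338.
Need s > 646/34, so s ≥ 20. First s ≥ 20 with gcd(s, 338) = 1 is s = 21. Thus a = 34·21 = 714.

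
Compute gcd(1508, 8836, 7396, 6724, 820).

1508 = 2² · 13 · 29; 8836 = 2² · 47²; 7396 = 2² · 43²; 6724 = 2² · 41²; 820 = 2² · 5 · 41
gcd takes min exponent of each prime: 2² = 4

4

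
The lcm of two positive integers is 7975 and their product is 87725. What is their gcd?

From gcd × lcm = mn: gcd = 87725 / 7975 = 11.

11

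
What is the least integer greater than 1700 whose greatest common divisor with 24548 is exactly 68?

1768

gcd(k, 24548) = 68 forces 68 | k; write k = 68s. Then gcd(68s, 68·361) = 68·gcd(s, 361), so need gcd(s, 361) = 1.
68s > 1700 gives s ≥ 26. The least s ≥ 26 coprime to 361 is 26, so k = 68·26 = 1768.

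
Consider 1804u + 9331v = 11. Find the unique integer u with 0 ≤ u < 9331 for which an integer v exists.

gcd(1804, 9331) = 1 (Euclid: 9331 = 5·1804 + 311; 1804 = 5·311 + 249; 311 = 1·249 + 62; 249 = 4·62 + 1; 62 = 62·1 + 0), and 1 | 11.
Extended Euclid: 1804·(150) + 9331·(-29) = 1. Scale by 11: u₀ = 1650.
General solution u = u₀ + 9331t; reducing mod 9331 gives u = 1650 (and v = -319).

1650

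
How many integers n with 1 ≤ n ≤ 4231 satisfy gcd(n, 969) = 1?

Prime factors of 969: 3, 17, 19. Count integers ≤ 4231 divisible by none of them.
By inclusion–exclusion: 4231 − ⌊4231/3⌋ − ⌊4231/17⌋ − ⌊4231/19⌋ + ⌊4231/51⌋ + ⌊4231/57⌋ + ⌊4231/323⌋ − ⌊4231/969⌋ = 2516.

2516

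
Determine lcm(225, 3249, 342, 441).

225 = 3² · 5²; 3249 = 3² · 19²; 342 = 2 · 3² · 19; 441 = 3² · 7²
lcm takes max exponent of each prime: 2 · 3² · 5² · 7² · 19² = 7960050

7960050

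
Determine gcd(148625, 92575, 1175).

25

gcd(148625, 92575): 148625 = 1·92575 + 56050; 92575 = 1·56050 + 36525; 56050 = 1·36525 + 19525; 36525 = 1·19525 + 17000; 19525 = 1·17000 + 2525; 17000 = 6·2525 + 1850; 2525 = 1·1850 + 675; 1850 = 2·675 + 500; 675 = 1·500 + 175; 500 = 2·175 + 150; 175 = 1·150 + 25; 150 = 6·25 + 0 → 25
gcd(25, 1175): 1175 = 47·25 + 0 → 25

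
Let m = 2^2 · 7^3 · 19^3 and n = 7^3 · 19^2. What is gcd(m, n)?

min exponent per shared prime: 7^3 · 19^2 = 123823

123823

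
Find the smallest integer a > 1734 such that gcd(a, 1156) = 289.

1156 = 289·4. Any a with gcd(a, 1156) = 289 is a multiple of 289, say 289s, with s coprime to 4.
Need s > 1734/289, so s ≥ 7. First s ≥ 7 with gcd(s, 4) = 1 is s = 7. Thus a = 289·7 = 2023.

2023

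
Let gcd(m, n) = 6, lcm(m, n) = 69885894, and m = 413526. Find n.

m·n = gcd·lcm = 6·69885894 = 419315364, so n = 419315364/413526 = 1014.

1014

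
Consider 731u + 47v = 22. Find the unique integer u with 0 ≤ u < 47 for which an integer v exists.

Reduce mod 47: 731u ≡ 22 (mod 47). With g = gcd(731, 47) = 1 dividing 22, divide through: 731u ≡ 22 (mod 47).
Since gcd(731, 47) = 1, u ≡ 22·(731)⁻¹ ≡ 37 (mod 47). Smallest non-negative: 37.

37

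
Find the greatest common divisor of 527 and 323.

Euclid: 527 = 1·323 + 204; 323 = 1·204 + 119; 204 = 1·119 + 85; 119 = 1·85 + 34; 85 = 2·34 + 17; 34 = 2·17 + 0. Last nonzero remainder: 17.

17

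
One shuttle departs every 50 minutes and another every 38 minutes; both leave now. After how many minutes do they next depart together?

gcd first: 50 = 1·38 + 12; 38 = 3·12 + 2; 12 = 6·2 + 0 → gcd = 2
lcm = 50·38/gcd = 1900/2 = 950

950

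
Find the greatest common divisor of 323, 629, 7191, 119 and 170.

gcd(323, 629): 629 = 1·323 + 306; 323 = 1·306 + 17; 306 = 18·17 + 0 → 17
gcd(17, 7191): 7191 = 423·17 + 0 → 17
gcd(17, 119): 119 = 7·17 + 0 → 17
gcd(17, 170): 170 = 10·17 + 0 → 17

17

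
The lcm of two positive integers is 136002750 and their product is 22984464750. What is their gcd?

169

From gcd × lcm = ab: gcd = 22984464750 / 136002750 = 169.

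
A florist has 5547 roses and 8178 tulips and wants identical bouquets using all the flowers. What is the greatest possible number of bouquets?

3

5547 = 3 · 43²
8178 = 2 · 3 · 29 · 47
Common: 3 = 3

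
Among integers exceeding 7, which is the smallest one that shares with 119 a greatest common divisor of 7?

119 = 7·17. Any k with gcd(k, 119) = 7 is a multiple of 7, say 7s, with s coprime to 17.
Need s > 7/7, so s ≥ 2. First s ≥ 2 with gcd(s, 17) = 1 is s = 2. Thus k = 7·2 = 14.

14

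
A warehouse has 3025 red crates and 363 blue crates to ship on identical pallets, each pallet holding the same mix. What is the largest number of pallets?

121

3025 = 5² · 11²
363 = 3 · 11²
Common: 11² = 121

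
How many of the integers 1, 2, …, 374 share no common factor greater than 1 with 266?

266 = 2·7·19. Inclusion–exclusion on these primes:
374 − ⌊374/2⌋ − ⌊374/7⌋ − ⌊374/19⌋ + ⌊374/14⌋ + ⌊374/38⌋ + ⌊374/133⌋ − ⌊374/266⌋ = 151

151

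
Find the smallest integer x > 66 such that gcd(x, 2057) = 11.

77

2057 = 11·187. Any x with gcd(x, 2057) = 11 is a multiple of 11, say 11s, with s coprime to 187.
Need s > 66/11, so s ≥ 7. First s ≥ 7 with gcd(s, 187) = 1 is s = 7. Thus x = 11·7 = 77.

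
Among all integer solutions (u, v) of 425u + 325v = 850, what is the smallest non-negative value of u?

Euclid: 425 = 1·325 + 100; 325 = 3·100 + 25; 100 = 4·25 + 0 → gcd = 25; 850 = 25·34.
Back-substitution yields 425·(-3) + 325·(4) = 25, so one solution is u = -3·34 = -102, v = 4·34 = 136.
Solutions in u differ by 325/25 = 13; the one in [0, 13) is -102 mod 13 = 2.

2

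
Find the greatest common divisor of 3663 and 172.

3663 = 3² · 11 · 37
172 = 2² · 43
Common: 1 = 1

1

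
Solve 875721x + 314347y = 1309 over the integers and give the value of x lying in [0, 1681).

gcd(875721, 314347) = 187 (Euclid: 875721 = 2·314347 + 247027; 314347 = 1·247027 + 67320; 247027 = 3·67320 + 45067; 67320 = 1·45067 + 22253; 45067 = 2·22253 + 561; 22253 = 39·561 + 374; 561 = 1·374 + 187; 374 = 2·187 + 0), and 187 | 1309.
Extended Euclid: 875721·(565) + 314347·(-1574) = 187. Scale by 7: x₀ = 3955.
General solution x = x₀ + 1681t; reducing mod 1681 gives x = 593 (and y = -1652).

593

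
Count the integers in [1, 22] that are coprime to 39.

39 = 3·13. Inclusion–exclusion on these primes:
22 − ⌊22/3⌋ − ⌊22/13⌋ + ⌊22/39⌋ = 14

14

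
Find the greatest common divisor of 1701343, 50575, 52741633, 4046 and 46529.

gcd(1701343, 50575): 1701343 = 33·50575 + 32368; 50575 = 1·32368 + 18207; 32368 = 1·18207 + 14161; 18207 = 1·14161 + 4046; 14161 = 3·4046 + 2023; 4046 = 2·2023 + 0 → 2023
gcd(2023, 52741633): 52741633 = 26071·2023 + 0 → 2023
gcd(2023, 4046): 4046 = 2·2023 + 0 → 2023
gcd(2023, 46529): 46529 = 23·2023 + 0 → 2023

2023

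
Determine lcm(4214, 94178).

4214 = 2 · 7² · 43; 94178 = 2 · 7² · 31²
max exponents: 2 · 7² · 31² · 43 = 4049654

4049654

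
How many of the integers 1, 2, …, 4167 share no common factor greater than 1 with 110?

110 = 2·5·11. Inclusion–exclusion on these primes:
4167 − ⌊4167/2⌋ − ⌊4167/5⌋ − ⌊4167/11⌋ + ⌊4167/10⌋ + ⌊4167/22⌋ + ⌊4167/55⌋ − ⌊4167/110⌋ = 1516

1516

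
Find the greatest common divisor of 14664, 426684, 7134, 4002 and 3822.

6

gcd(14664, 426684): 426684 = 29·14664 + 1428; 14664 = 10·1428 + 384; 1428 = 3·384 + 276; 384 = 1·276 + 108; 276 = 2·108 + 60; 108 = 1·60 + 48; 60 = 1·48 + 12; 48 = 4·12 + 0 → 12
gcd(12, 7134): 7134 = 594·12 + 6; 12 = 2·6 + 0 → 6
gcd(6, 4002): 4002 = 667·6 + 0 → 6
gcd(6, 3822): 3822 = 637·6 + 0 → 6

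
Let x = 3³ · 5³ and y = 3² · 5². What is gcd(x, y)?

min exponent per shared prime: 3² · 5² = 225

225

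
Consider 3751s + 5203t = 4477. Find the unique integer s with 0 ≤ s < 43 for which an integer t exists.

22

Euclid: 5203 = 1·3751 + 1452; 3751 = 2·1452 + 847; 1452 = 1·847 + 605; 847 = 1·605 + 242; 605 = 2·242 + 121; 242 = 2·121 + 0 → gcd = 121; 4477 = 121·37.
Back-substitution yields 3751·(-18) + 5203·(13) = 121, so one solution is s = -18·37 = -666, t = 13·37 = 481.
Solutions in s differ by 5203/121 = 43; the one in [0, 43) is -666 mod 43 = 22.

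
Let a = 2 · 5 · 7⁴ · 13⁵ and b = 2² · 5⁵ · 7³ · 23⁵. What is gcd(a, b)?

min exponent per shared prime: 2 · 5 · 7³ = 3430

3430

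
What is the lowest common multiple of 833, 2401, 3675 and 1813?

lcm(833, 2401) = 833·2401/gcd = 2000033/49 = 40817
lcm(40817, 3675) = 40817·3675/gcd = 150002475/49 = 3061275
lcm(3061275, 1813) = 3061275·1813/gcd = 5550091575/49 = 113267175

113267175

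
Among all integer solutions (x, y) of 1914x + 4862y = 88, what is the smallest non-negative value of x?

155

Euclid: 4862 = 2·1914 + 1034; 1914 = 1·1034 + 880; 1034 = 1·880 + 154; 880 = 5·154 + 110; 154 = 1·110 + 44; 110 = 2·44 + 22; 44 = 2·22 + 0 → gcd = 22; 88 = 22·4.
Back-substitution yields 1914·(94) + 4862·(-37) = 22, so one solution is x = 94·4 = 376, y = -37·4 = -148.
Solutions in x differ by 4862/22 = 221; the one in [0, 221) is 376 mod 221 = 155.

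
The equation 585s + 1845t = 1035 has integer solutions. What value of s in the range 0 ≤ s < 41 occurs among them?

gcd(585, 1845) = 45 (Euclid: 1845 = 3·585 + 90; 585 = 6·90 + 45; 90 = 2·45 + 0), and 45 | 1035.
Extended Euclid: 585·(19) + 1845·(-6) = 45. Scale by 23: s₀ = 437.
General solution s = s₀ + 41k; reducing mod 41 gives s = 27 (and t = -8).

27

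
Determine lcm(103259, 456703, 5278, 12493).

103259 = 13³ · 47; 456703 = 13 · 19 · 43²; 5278 = 2 · 7 · 13 · 29; 12493 = 13 · 31²
lcm takes max exponent of each prime: 2 · 7 · 13³ · 19 · 29 · 31² · 43² · 47 = 1415363032570214

1415363032570214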